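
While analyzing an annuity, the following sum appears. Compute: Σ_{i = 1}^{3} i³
Using formula: Σ i^3=[n(n+1)/2]²=[3·4/2]²=36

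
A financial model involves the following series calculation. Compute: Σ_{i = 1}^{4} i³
Using formula: Σ i^3 = [n(n + 1)/2]² = [4·5/2]² = 100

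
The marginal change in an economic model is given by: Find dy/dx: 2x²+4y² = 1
Differentiate: 4x + 8y·(dy/dx) = 0
dy/dx = -4x/(8y) = -(1/2)·(x/y)

Answer: dy/dx = -(1/2)·(x/y)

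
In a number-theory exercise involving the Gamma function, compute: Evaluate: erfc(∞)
erfc(x)=1 - erf(x); erfc(∞)=1 - erf(∞)=1-1=0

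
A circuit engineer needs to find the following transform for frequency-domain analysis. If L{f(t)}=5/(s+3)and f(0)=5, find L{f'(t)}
L{f'(t)}=s·F(s) - f(0)=5s/(s + 3) - 5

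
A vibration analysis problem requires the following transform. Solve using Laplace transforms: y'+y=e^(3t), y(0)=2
Take L: sY - 2+Y = 1/(s-3)
Y(s+1) = 1/(s-3)+2
Y = 1/((s-3)(s+1))+2/(s+1)
Partial fractions: 1/((s-3)(s+1)) = (1/4)/(s-3) - (1/4)/(s+1)
So Y = (1/4)/(s-3)+(7/4)/(s+1)
Inverse Laplace transform (L^(-1){1/(s-3)} = e^(3t), L^(-1){1/(s+1)} = e^(-t)):

Answer: y(t) = (1/4)·e^(3t)+(7/4)·e^(-t)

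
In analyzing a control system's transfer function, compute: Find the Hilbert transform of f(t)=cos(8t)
The Hilbert transform shifts each frequency component by -pi/2.
H{cos(wt)}=sin(wt)
With w=8: H{cos(8t)}=sin(8t)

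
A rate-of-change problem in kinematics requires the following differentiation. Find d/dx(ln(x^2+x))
Chain rule: d/dx[ln(u)]=u'/u where u=x^2+x
u'=2x+1

Answer: (2x+1)/(x^2+x)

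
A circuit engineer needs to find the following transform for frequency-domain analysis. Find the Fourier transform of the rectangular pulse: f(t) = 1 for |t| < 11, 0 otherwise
F(omega) = integral from -11 to 11 of e^(-j*omega*t) dt
= 2*sin(11*omega)/omega = 22*sinc(11*omega/pi)

Answer: 2*sin(11*omega)/omega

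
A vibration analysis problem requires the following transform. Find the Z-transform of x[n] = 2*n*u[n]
Z{n*u[n]}=z/(z-1)^2
By linearity: Z{2*n*u[n]}=2z/(z-1)^2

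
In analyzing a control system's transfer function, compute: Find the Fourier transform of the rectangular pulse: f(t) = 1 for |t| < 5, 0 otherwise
F(omega) = integral from -5 to 5 of e^(-j*omega*t) dt
= 2*sin(5*omega)/omega = 10*sinc(5*omega/pi)

Answer: 2*sin(5*omega)/omega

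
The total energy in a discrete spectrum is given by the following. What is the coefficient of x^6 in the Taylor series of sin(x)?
sin(x) has only odd powers. Coefficient of x^6=0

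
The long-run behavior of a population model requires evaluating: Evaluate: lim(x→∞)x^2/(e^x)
Apply L'Hôpital 2 times (∞/∞ each time):
Eventually get 2!/(e^x) → 0

Answer: 0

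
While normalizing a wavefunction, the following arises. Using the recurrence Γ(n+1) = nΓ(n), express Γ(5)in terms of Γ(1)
Γ(5) = 4Γ(4) = 4·3Γ(3) = ... = 4!·Γ(1) = 24·Γ(1)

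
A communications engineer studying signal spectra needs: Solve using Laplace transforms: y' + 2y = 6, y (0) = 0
Take L of both sides: sY(s) - 0 + 2Y(s) = 6/s
Y(s)(s + 2) = 6/s + 0
Y(s) = 6/(s(s + 2)) + 0/(s + 2)
Partial fractions: 6/(s(s + 2)) = 3/s - 3/(s + 2)
So Y(s) = 3/s - 3/(s + 2)
Inverse transform (L^(-1){1/s} = 1, L^(-1){1/(s + 2)} = e^(-2t)):

Answer: y(t) = 3 - 3·e^(-2t)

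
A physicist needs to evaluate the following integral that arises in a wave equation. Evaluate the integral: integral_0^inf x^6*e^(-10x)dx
This is a Gamma integral. Substitute u = 10x (du = 10 dx):
integral_0^inf x^6*e^(-10x) dx = (1/10^7) integral_0^inf u^6*e^(-u) du
= Gamma(7)/10^7 = 6!/10^7 = 720/10000000

Answer: 9/125000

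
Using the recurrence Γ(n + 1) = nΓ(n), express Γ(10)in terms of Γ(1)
Γ(10)=9Γ(9)=9·8Γ(8)=...=9!·Γ(1)=362880·Γ(1)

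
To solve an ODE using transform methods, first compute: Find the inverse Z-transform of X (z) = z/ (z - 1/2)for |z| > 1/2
Standard pair: z/(z-a) <-> a^n * u[n] for causal signals
With a=1/2: x[n]=(1/2)^n * u[n]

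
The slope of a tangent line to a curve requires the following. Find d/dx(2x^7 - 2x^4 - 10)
Power rule: d/dx(ax^n) = n·a·x^(n-1)
Term by term: 14·x^6-8·x^3

Answer: 14x^6-8x^3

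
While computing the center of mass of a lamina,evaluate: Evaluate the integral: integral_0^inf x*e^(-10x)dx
This is a Gamma integral. Substitute u=10x (du=10 dx):
integral_0^inf x * e^(-10x) dx=(1/10^2) integral_0^inf u^1 * e^(-u) du
=Gamma(2)/10^2=1!/10^2=1/100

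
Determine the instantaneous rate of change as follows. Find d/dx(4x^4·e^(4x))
Product rule: (fg)'=f'g+fg'
f=4x^4, f'=16x^3
g=e^(4x), g'=4·e^(4x)

Answer: 16x^3·e^(4x)+16x^4·e^(4x)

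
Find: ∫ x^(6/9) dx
Power rule: ∫ x^(2/3) dx = x^(5/3)/(5/3) + C

Answer: (3/5)·x^(5/3) + C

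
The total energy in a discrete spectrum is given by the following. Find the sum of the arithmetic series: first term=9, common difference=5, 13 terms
Last term: a_n=9+(13-1)·5=69
Sum=n(a_1+a_n)/2=13(9+69)/2=507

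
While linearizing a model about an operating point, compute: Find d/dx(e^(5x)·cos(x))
Product rule: (fg)'=f'g+fg'
f=e^(5x), f'=5·e^(5x)
g=cos(x), g'=-sin(x)

Answer: 5·e^(5x)·cos(x) - e^(5x)·sin(x)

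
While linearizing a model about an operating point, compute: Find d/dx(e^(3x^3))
Chain rule: d/dx[e^u]=e^u · u' where u=3x^3
u'=9x^2

Answer: 9x^2·e^(3x^3)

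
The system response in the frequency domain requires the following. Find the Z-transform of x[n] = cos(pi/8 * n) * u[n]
Z{cos(w0 * n) * u[n]} = z(z - cos(w0))/(z^2-2z * cos(w0)+1)
With w0 = pi/8: X(z) = z(z - cos(pi/8))/(z^2-2z * cos(pi/8)+1)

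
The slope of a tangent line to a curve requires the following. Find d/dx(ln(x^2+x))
Chain rule: d/dx[ln(u)]=u'/u where u=x^2+x
u'=2x+1

Answer: (2x+1)/(x^2+x)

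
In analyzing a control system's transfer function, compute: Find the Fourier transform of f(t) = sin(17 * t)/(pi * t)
sin(W * t)/(pi * t)=(W/pi) * sinc(W * t/pi) is the impulse response of the ideal low-pass filter with cutoff W (here W=17).
Its Fourier transform is a rectangular function:
F(omega)=1 for |omega| < 17, 0 otherwise

Answer: rect(omega/34) [i.e., 1 for |omega| < 17, 0 otherwise]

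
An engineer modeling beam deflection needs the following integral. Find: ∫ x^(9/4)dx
Power rule: ∫ x^(9/4) dx = x^(13/4)/(13/4) + C

Answer: (4/13)·x^(13/4) + C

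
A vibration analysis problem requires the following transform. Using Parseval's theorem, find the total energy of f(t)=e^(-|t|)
Parseval's theorem: E=integral |f(t)|^2 dt=(1/2pi) integral |F(omega)|^2 domega
E=integral_{-inf}^{inf} e^(-2|t|) dt=2 * integral_0^inf e^(-2t) dt=2/(2 * 1)=1/1

Answer: 1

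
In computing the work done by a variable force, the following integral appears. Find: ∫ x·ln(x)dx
By parts: u = ln(x), dv = x dx
du = 1/x dx, v = x^2/2
= x^2·ln(x)/2 - ∫ x/2 dx
= x^2·ln(x)/2 - x^2/4 + C

Answer: x^2(ln(x)/2 - 1/4) + C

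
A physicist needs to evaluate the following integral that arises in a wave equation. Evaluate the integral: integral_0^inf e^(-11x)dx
integral_0^inf e^(-11x) dx = [-1/11 * e^(-11x)]_0^inf
= 0 - (-1/11) = 1/11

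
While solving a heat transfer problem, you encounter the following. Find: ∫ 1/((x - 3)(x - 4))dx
Partial fractions: 1/((x-3)(x-4))=A/(x-3)+B/(x-4)
A=-1, B=1
∫ [-1· 1/(x-3)+1· 1/(x-4)] dx
=(1)[ln|x-4| - ln|x-3|]+C

Answer: ln|(x-4)/(x-3)|+C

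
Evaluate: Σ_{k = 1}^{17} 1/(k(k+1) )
Partial fractions: 1/(k(k+1))=1/k - 1/(k+1)
Telescoping sum: 1(1-1/18)=1·17/18

Answer: 17/18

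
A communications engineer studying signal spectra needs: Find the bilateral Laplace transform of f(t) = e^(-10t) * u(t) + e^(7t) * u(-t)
For e^(-10t) * u(t): L=1/(s+10), Re(s) > -10
For e^(7t) * u(-t): L=-1/(s-7), Re(s) < 7
Combined: F(s)=1/(s+10)-1/(s-7), -10 < Re(s) < 7

Answer: 1/(s+10)-1/(s-7), ROC: -10 < Re(s) < 7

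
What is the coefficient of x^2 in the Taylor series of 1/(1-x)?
1/(1-x) = Σ x^n for |x|<1
All coefficients are 1

Answer: 1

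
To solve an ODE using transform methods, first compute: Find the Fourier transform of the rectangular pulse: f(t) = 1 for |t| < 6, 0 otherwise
F(omega)=integral from -6 to 6 of e^(-j * omega * t) dt
=2 * sin(6 * omega)/omega=12 * sinc(6 * omega/pi)

Answer: 2 * sin(6 * omega)/omega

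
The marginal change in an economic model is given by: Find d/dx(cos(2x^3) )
Chain rule: d/dx[cos(u)] = -sin(u)·u' where u = 2x^3
u' = 6x^2

Answer: -6x^2·sin(2x^3)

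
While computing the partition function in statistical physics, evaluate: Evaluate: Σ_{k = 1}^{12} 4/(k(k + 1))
Partial fractions: 4/(k(k+1)) = 4/k - 4/(k+1)
Telescoping sum: 4(1-1/13) = 4·12/13

Answer: 48/13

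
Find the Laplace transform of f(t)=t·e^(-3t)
L{t·e^(at)} = 1/(s-a)²
L{t·e^(-3t)} = 1/(s+3)²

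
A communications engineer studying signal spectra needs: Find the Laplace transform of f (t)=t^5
L{t^n}=n!/s^(n + 1)
L{t^5}=5!/s^6=120/s^6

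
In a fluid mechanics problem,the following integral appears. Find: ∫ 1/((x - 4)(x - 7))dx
Partial fractions: 1/((x-4)(x-7))=A/(x-4)+B/(x-7)
A=-1/3, B=1/3
∫ [-1/3· 1/(x-4)+1/3· 1/(x-7)] dx
=(1/3)[ln|x-7| - ln|x-4|]+C

Answer: (1/3)·ln|(x-7)/(x-4)|+C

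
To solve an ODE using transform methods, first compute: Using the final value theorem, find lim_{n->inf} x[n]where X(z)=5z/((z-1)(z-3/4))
Final value theorem: lim x[n]=lim_{z->1} (z-1) * X(z)
(z-1) * X(z)=5z/(z-3/4)
As z->1: 5/(1 - 3/4)=5/(1/4)=20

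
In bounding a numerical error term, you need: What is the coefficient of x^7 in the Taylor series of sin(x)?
sin(x)=Σ (-1)^k x^(2k+1)/(2k+1)!
For x^7: (-1)^3/7!=-1/5040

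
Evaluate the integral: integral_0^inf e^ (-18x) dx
integral_0^inf e^(-18x) dx=[-1/18 * e^(-18x)]_0^inf
=0 - (-1/18)=1/18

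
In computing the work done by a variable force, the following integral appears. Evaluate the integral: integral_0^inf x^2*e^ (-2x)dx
This is a Gamma integral. Substitute u = 2x (du = 2 dx):
integral_0^inf x^2*e^(-2x) dx = (1/2^3) integral_0^inf u^2*e^(-u) du
= Gamma(3)/2^3 = 2!/2^3 = 2/8

Answer: 1/4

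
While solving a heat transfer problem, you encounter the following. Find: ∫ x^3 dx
Using power rule: ∫ x^3 dx = 1/4 x^4+C = (1/4)x^4+C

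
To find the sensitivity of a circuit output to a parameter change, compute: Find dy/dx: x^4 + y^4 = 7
Differentiate: 4x^3 + 4y^3·(dy/dx) = 0
dy/dx = -4x^3/(4y^3)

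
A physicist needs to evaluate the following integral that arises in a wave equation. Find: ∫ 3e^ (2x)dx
Since d/dx[e^(2x)]=2e^(2x), we get 3/2 e^(2x)+C

Answer: (3/2)e^(2x)+C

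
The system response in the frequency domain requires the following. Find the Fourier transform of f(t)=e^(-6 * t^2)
The Fourier transform of a Gaussian e^(-a*t^2) is sqrt(pi/a)*e^(-omega^2/(4a)).
With a = 6: F(omega) = sqrt(pi/6)*e^(-omega^2/24)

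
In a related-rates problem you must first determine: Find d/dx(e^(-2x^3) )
Chain rule: d/dx[e^u] = e^u · u' where u = -2x^3
u' = -6x^2

Answer: -6x^2·e^(-2x^3)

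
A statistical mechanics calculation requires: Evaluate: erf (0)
erf(0) = 0 (error function is odd and erf(0) = 0 by definition)

Answer: 0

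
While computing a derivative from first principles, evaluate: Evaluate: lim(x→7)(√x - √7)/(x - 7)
Multiply by conjugate (√x+√7)/(√x+√7):
= (x - 7)/((x - 7)(√x+√7)) = 1/(√x+√7)
As x → 7: 1/(2√7)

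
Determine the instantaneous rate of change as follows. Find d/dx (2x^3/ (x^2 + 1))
Quotient rule: (f/g)'=(f'g - fg')/g²
f=2x^3, f'=6x^2
g=x^2+1, g'=2x

Answer: (6x^2·(x^2+1)-4x^4)/(x^2+1)²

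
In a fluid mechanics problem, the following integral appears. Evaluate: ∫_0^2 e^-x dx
Antiderivative: -e^-x
Evaluate: -(e^-2 - 1)

Answer: (e^-2 - 1)/(-1)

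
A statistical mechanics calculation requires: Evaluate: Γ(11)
Γ(n)=(n-1)! for positive integers
Γ(11)=10!=3628800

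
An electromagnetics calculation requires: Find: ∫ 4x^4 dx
Using power rule: ∫ 4x^4 dx=4/5 x^5 + C=(4/5)x^5 + C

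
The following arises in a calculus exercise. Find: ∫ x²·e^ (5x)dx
Integration by parts twice:
First: u = x², dv = e^(5x) dx => x²e^(5x)/5 - (2/5)∫ xe^(5x) dx
Second (∫ xe^(5x) dx): xe^(5x)/5 - e^(5x)/25
Combining: e^(5x)(x²/5 - 2x/25 + 2/125) + C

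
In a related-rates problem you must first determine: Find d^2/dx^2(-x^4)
Apply power rule 2 times:
d^1: -4x^3
d^2: -12x^2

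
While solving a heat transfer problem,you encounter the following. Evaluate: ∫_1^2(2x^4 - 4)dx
Step 1: Find antiderivative F(x) = (2/5)x^5-4x
Step 2: F(2) - F(1) = 24/5 - (-18/5) = 42/5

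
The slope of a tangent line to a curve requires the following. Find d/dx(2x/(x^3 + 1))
Quotient rule: (f/g)' = (f'g - fg')/g²
f = 2x, f' = 2
g = x^3 + 1, g' = 3x^2

Answer: (2·(x^3 + 1) - 6x^3)/(x^3 + 1)²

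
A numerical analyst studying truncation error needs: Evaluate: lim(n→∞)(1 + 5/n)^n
This is the definition of e^5: lim(1 + 5/n)^n=e^5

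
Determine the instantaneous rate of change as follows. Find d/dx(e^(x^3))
Chain rule: d/dx[e^u]=e^u · u' where u=x^3
u'=3x^2

Answer: 3x^2·e^(x^3)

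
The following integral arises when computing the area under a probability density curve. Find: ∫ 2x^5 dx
Using power rule: ∫ 2x^5 dx = 2/6 x^6+C = (1/3)x^6+C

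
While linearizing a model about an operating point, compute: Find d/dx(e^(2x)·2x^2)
Product rule: (fg)'=f'g+fg'
f=e^(2x), f'=2·e^(2x)
g=2x^2, g'=4x

Answer: 4·e^(2x)·x^2+4·e^(2x)·x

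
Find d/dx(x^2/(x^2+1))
Quotient rule: (f/g)'=(f'g - fg')/g²
f=x^2, f'=2x
g=x^2 + 1, g'=2x

Answer: (2x·(x^2 + 1) - 2x^3)/(x^2 + 1)²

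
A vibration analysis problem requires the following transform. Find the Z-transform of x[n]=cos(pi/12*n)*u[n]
Z{cos(w0*n)*u[n]}=z(z - cos(w0))/(z^2 - 2z*cos(w0) + 1)
With w0=pi/12: X(z)=z(z - cos(pi/12))/(z^2 - 2z*cos(pi/12) + 1)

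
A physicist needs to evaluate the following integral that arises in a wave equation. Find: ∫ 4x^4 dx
Using power rule: ∫ 4x^4 dx=4/5 x^5+C=(4/5)x^5+C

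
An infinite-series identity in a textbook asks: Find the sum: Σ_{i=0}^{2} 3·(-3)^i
Geometric series: S = a(1 - r^n)/(1 - r)
a = 3, r = -3, n = 3
S = 3(1+27)/4 = 21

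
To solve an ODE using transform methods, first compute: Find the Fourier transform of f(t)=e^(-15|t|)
Using the standard pair: F{e^(-a|t|)} = 2a/(a^2 + omega^2)
With a = 15: F(omega) = 30/(225 + omega^2)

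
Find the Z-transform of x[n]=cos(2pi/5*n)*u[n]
Z{cos(w0 * n) * u[n]} = z(z - cos(w0))/(z^2-2z * cos(w0)+1)
With w0 = 2pi/5: X(z) = z(z - cos(2pi/5))/(z^2-2z * cos(2pi/5)+1)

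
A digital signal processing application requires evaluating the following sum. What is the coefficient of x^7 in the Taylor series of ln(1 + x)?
ln(1+x)=Σ (-1)^(n+1) x^n/n
Coefficient of x^7=(-1)^8/7=1/7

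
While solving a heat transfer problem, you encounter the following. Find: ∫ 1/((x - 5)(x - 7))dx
Partial fractions: 1/((x-5)(x-7)) = A/(x-5)+B/(x-7)
A = -1/2, B = 1/2
∫ [-1/2· 1/(x-5)+1/2· 1/(x-7)] dx
= (1/2)[ln|x-7| - ln|x-5|]+C

Answer: (1/2)·ln|(x-7)/(x-5)|+C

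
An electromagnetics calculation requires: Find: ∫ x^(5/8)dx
Power rule: ∫ x^(5/8) dx = x^(13/8)/(13/8) + C

Answer: (8/13)·x^(13/8) + C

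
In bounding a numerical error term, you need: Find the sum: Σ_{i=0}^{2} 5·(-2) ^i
Geometric series: S=a(1 - r^n)/(1 - r)
a=5, r=-2, n=3
S=5(1 + 8)/3=15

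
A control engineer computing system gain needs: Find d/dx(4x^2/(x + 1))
Quotient rule: (f/g)' = (f'g - fg')/g²
f = 4x^2, f' = 8x
g = x + 1, g' = 1

Answer: (8x·(x + 1) - 4x^2)/(x + 1)²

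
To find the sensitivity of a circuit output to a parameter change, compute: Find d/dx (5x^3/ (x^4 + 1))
Quotient rule: (f/g)'=(f'g - fg')/g²
f=5x^3, f'=15x^2
g=x^4+1, g'=4x^3

Answer: (15x^2·(x^4+1)-20x^6)/(x^4+1)²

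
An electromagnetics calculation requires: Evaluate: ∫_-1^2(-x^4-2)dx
Step 1: Find antiderivative F(x)=(-1/5)x^5-2x
Step 2: F(2) - F(-1)=-52/5 - (11/5)=-63/5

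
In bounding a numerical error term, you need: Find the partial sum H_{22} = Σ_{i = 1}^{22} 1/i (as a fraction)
H_22=1 + 1/2 + 1/3 + ... + 1/22
=19093197/5173168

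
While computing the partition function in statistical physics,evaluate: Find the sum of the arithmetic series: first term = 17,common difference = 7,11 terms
Last term: a_n=17+(11-1)·7=87
Sum=n(a_1+a_n)/2=11(17+87)/2=572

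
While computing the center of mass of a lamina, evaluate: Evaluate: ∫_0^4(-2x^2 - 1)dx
Step 1: Find antiderivative F(x) = (-2/3)x^3 - x
Step 2: F(4) - F(0) = -140/3 - (0) = -140/3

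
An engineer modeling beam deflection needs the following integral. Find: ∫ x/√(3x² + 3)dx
Let u=3x² + 3, du=6x dx
∫ (1/6)·u^(-1/2) du=√u/3 + C

Answer: √(3x² + 3)/3 + C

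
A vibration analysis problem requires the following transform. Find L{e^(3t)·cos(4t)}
First shifting: L{e^(at)f(t)}=F(s-a)
L{cos(4t)}=s/(s² + 16)
Shift: (s-3)/((s-3)² + 16)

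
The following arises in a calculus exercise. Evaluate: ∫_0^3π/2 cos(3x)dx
Antiderivative: sin(3x)/3
Evaluate at bounds: [sin(3·3π/2)/3] - [sin(3·0)/3]
= ((1) - (0))/3 = 1/3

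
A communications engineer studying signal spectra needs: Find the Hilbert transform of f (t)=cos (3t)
The Hilbert transform shifts each frequency component by -pi/2.
H{cos(wt)}=sin(wt)
With w=3: H{cos(3t)}=sin(3t)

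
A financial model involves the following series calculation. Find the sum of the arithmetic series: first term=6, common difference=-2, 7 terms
Last term: a_n = 6 + (7 - 1)·-2 = -6
Sum = n(a_1 + a_n)/2 = 7(6 + (-6))/2 = 0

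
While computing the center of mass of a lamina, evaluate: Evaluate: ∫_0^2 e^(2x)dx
Antiderivative: (1/2)e^(2x)
Evaluate: (1/2)(e^4 - 1)

Answer: (e^4 - 1)/2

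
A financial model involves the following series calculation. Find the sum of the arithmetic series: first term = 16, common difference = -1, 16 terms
Last term: a_n=16 + (16 - 1)·-1=1
Sum=n(a_1 + a_n)/2=16(16 + 1)/2=136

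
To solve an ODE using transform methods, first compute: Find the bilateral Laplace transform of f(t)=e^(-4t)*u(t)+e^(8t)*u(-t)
For e^(-4t) * u(t): L=1/(s+4), Re(s) > -4
For e^(8t) * u(-t): L=-1/(s-8), Re(s) < 8
Combined: F(s)=1/(s+4)-1/(s-8), -4 < Re(s) < 8

Answer: 1/(s+4)-1/(s-8), ROC: -4 < Re(s) < 8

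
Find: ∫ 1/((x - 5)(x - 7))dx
Partial fractions: 1/((x-5)(x-7))=A/(x-5) + B/(x-7)
A=-1/2, B=1/2
∫ [-1/2· 1/(x-5) + 1/2· 1/(x-7)] dx
=(1/2)[ln|x-7| - ln|x-5|] + C

Answer: (1/2)·ln|(x-7)/(x-5)| + C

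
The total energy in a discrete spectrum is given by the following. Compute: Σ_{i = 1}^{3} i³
Using formula: Σ i^3 = [n(n + 1)/2]² = [3·4/2]² = 36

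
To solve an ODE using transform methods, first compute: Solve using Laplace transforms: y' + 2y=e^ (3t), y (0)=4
Take L: sY - 4+2Y=1/(s-3)
Y(s+2)=1/(s-3)+4
Y=1/((s-3)(s+2))+4/(s+2)
Partial fractions: 1/((s-3)(s+2))=(1/5)/(s-3) - (1/5)/(s+2)
So Y=(1/5)/(s-3)+(19/5)/(s+2)
Inverse Laplace transform (L^(-1){1/(s-3)}=e^(3t), L^(-1){1/(s+2)}=e^(-2t)):

Answer: y(t)=(1/5)·e^(3t)+(19/5)·e^(-2t)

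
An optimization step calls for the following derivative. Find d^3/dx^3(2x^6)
Apply power rule 3 times:
d^1: 12x^5
d^2: 60x^4
d^3: 240x^3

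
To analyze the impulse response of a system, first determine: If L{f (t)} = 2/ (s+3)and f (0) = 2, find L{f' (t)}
L{f'(t)} = s·F(s) - f(0) = 2s/(s + 3) - 2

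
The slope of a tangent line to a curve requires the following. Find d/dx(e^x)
Chain rule: d/dx[e^u] = e^u · u' where u = x
u' = 1

Answer: 1·e^x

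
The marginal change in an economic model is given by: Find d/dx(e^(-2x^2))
Chain rule: d/dx[e^u]=e^u · u' where u=-2x^2
u'=-4x

Answer: -4x·e^(-2x^2)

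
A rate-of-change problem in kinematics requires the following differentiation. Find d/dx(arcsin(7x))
d/dx[arcsin(u)] = u'/√(1-u²), u = 7x, u' = 7

Answer: 7/√(1-49x²)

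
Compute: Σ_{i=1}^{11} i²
Using formula: Σ i^2=n(n+1)(2n+1)/6=11·12·23/6=506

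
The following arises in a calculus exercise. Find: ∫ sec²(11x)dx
Since d/dx[tan(11x)] = 11sec²(11x), integral = tan(11x)/11+C

Answer: (1/11)tan(11x)+C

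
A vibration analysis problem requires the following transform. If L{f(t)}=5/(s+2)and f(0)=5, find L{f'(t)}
L{f'(t)} = s·F(s) - f(0) = 5s/(s + 2) - 5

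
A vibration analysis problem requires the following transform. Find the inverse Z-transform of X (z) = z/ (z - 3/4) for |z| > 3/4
Standard pair: z/(z-a) <-> a^n * u[n] for causal signals
With a=3/4: x[n]=(3/4)^n * u[n]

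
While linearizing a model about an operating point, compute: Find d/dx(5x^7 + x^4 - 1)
Power rule: d/dx(ax^n)=n·a·x^(n-1)
Term by term: 35·x^6+4·x^3

Answer: 35x^6+4x^3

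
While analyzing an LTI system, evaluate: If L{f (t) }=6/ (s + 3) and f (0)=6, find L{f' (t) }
L{f'(t)} = s·F(s) - f(0) = 6s/(s+3)-6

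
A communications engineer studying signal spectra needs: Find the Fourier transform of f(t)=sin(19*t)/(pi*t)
sin(W*t)/(pi*t) = (W/pi)*sinc(W*t/pi) is the impulse response of the ideal low-pass filter with cutoff W (here W = 19).
Its Fourier transform is a rectangular function:
F(omega) = 1 for |omega| < 19, 0 otherwise

Answer: rect(omega/38) [i.e., 1 for |omega| < 19, 0 otherwise]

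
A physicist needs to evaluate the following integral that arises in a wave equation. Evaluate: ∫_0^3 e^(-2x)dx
Antiderivative: (1/(-2))e^(-2x)
Evaluate: (1/(-2))(e^-6 - 1)

Answer: (e^-6 - 1)/(-2)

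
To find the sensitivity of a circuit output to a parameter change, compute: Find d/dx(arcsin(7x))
d/dx[arcsin(u)]=u'/√(1-u²), u=7x, u'=7

Answer: 7/√(1 - 49x²)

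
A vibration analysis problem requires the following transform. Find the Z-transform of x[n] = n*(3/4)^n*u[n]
Using the property Z{n * a^n * u[n]}=az/(z-a)^2
With a=3/4: X(z)=(3/4)z/(z - 3/4)^2, |z| > 3/4

Answer: (3/4)z/(z - 3/4)^2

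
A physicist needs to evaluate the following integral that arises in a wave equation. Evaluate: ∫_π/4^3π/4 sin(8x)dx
Antiderivative: -cos(8x)/8
Evaluate at bounds: [-cos(8·3π/4)/8] - [-cos(8·π/4)/8]
= (-(1)+(1))/8 = 0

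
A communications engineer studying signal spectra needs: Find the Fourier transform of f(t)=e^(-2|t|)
Using the standard pair: F{e^(-a|t|)}=2a/(a^2+omega^2)
With a=2: F(omega)=4/(4+omega^2)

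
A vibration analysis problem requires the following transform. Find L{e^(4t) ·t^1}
First shifting: L{e^(at)f(t)}=F(s-a)
L{t^1}=1/s^2
Shift s → s-4: 1/(s-4)^2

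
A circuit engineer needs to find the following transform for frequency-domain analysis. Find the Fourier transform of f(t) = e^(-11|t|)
Using the standard pair: F{e^(-a|t|)} = 2a/(a^2 + omega^2)
With a = 11: F(omega) = 22/(121 + omega^2)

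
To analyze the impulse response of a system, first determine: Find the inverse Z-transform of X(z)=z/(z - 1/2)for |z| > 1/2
Standard pair: z/(z-a) <-> a^n*u[n] for causal signals
With a = 1/2: x[n] = (1/2)^n*u[n]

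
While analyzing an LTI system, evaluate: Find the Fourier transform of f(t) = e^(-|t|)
Using the standard pair: F{e^(-a|t|)} = 2a/(a^2 + omega^2)
With a = 1: F(omega) = 2/(1 + omega^2)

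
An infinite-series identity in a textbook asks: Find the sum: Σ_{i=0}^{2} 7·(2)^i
Geometric series: S=a(1 - r^n)/(1 - r)
a=7, r=2, n=3
S=7(1-8)/-1=49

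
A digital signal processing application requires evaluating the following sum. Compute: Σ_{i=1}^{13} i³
Using formula: Σ i^3=[n(n + 1)/2]²=[13·14/2]²=8281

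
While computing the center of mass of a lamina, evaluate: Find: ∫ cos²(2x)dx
Using identity cos²(u)=(1+cos(2u))/2:
∫ (1+cos(4x))/2 dx=x/2+sin(4x)/8+C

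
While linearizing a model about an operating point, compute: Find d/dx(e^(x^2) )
Chain rule: d/dx[e^u]=e^u · u' where u=x^2
u'=2x

Answer: 2x·e^(x^2)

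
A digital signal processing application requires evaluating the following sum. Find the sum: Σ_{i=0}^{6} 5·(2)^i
Geometric series: S=a(1 - r^n)/(1 - r)
a=5, r=2, n=7
S=5(1-128)/-1=635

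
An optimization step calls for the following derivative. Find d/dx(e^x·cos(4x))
Product rule: (fg)' = f'g+fg'
f = e^x, f' = e^x
g = cos(4x), g' = -4·sin(4x)

Answer: e^x·cos(4x)-4·e^x·sin(4x)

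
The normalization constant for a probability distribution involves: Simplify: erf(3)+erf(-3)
erf is odd: erf(-3)=-erf(3)
erf(3)+erf(-3)=erf(3) - erf(3)=0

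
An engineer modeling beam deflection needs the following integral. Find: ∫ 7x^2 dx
Using power rule: ∫ 7x^2 dx=7/3 x^3+C=(7/3)x^3+C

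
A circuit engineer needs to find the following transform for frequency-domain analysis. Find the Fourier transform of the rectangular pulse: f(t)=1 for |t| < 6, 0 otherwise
F(omega) = integral from -6 to 6 of e^(-j*omega*t) dt
= 2*sin(6*omega)/omega = 12*sinc(6*omega/pi)

Answer: 2*sin(6*omega)/omega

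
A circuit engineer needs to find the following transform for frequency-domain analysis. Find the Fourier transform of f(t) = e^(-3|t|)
Using the standard pair: F{e^(-a|t|)}=2a/(a^2 + omega^2)
With a=3: F(omega)=6/(9 + omega^2)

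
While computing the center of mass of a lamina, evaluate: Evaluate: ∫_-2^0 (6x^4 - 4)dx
Step 1: Find antiderivative F(x)=(6/5)x^5 - 4x
Step 2: F(0) - F(-2)=0 - (-152/5)=152/5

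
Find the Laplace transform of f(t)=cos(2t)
L{cos(wt)} = s/(s² + w²)
L{cos(2t)} = s/(s² + 4)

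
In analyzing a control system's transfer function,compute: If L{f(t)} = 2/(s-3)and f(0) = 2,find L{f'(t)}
L{f'(t)}=s·F(s) - f(0)=2s/(s-3)-2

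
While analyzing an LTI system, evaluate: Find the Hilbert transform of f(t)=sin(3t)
The Hilbert transform shifts each frequency component by -pi/2.
H{sin(wt)} = -cos(wt)
With w = 3: H{sin(3t)} = -cos(3t)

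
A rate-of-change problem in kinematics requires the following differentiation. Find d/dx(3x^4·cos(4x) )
Product rule: (fg)' = f'g + fg'
f = 3x^4, f' = 12x^3
g = cos(4x), g' = -4·sin(4x)

Answer: 12x^3·cos(4x) - 12x^4·sin(4x)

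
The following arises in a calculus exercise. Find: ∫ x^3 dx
Using power rule: ∫ x^3 dx = 1/4 x^4+C = (1/4)x^4+C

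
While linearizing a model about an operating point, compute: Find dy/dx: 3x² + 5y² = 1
Differentiate: 6x+10y·(dy/dx)=0
dy/dx=-6x/(10y)=-(3/5)·(x/y)

Answer: dy/dx=-(3/5)·(x/y)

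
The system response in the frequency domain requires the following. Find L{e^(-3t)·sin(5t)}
First shifting: L{e^(at)f(t)}=F(s-a)
L{sin(5t)}=5/(s²+25)
Shift: 5/((s+3)²+25)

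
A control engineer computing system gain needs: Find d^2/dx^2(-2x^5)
Apply power rule 2 times:
d^1: -10x^4
d^2: -40x^3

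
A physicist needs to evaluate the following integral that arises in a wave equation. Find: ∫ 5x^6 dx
Using power rule: ∫ 5x^6 dx=5/7 x^7 + C=(5/7)x^7 + C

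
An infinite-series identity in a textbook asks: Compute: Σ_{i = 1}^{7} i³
Using formula: Σ i^3 = [n(n + 1)/2]² = [7·8/2]² = 784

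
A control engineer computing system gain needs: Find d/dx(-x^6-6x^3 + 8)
Power rule: d/dx(ax^n)=n·a·x^(n-1)
Term by term: -6·x^5 - 18·x^2

Answer: -6x^5 - 18x^2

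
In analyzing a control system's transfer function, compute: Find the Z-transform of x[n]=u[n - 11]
Using the time-shift property: Z{u[n-11]} = z^(-11)*z/(z-1)
= z^(-10)/(z-1)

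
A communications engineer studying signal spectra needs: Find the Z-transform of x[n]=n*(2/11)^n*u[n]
Using the property Z{n*a^n*u[n]}=az/(z-a)^2
With a=2/11: X(z)=(2/11)z/(z - 2/11)^2, |z| > 2/11

Answer: (2/11)z/(z - 2/11)^2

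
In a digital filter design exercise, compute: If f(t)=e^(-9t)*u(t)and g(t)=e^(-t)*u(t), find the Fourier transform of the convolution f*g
By the convolution theorem: F{f * g} = F(omega) * G(omega)
F(omega) = 1/(9+j * omega), G(omega) = 1/(1+j * omega)
F{f * g} = 1/((9+j * omega)(1+j * omega))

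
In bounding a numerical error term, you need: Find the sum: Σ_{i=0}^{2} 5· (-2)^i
Geometric series: S = a(1 - r^n)/(1 - r)
a = 5, r = -2, n = 3
S = 5(1 + 8)/3 = 15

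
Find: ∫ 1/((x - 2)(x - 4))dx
Partial fractions: 1/((x-2)(x-4)) = A/(x-2) + B/(x-4)
A = -1/2, B = 1/2
∫ [-1/2· 1/(x-2) + 1/2· 1/(x-4)] dx
= (1/2)[ln|x-4| - ln|x-2|] + C

Answer: (1/2)·ln|(x-4)/(x-2)| + C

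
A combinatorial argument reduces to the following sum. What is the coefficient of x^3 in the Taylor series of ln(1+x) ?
ln(1 + x)=Σ (-1)^(n + 1) x^n/n
Coefficient of x^3=(-1)^4/3=1/3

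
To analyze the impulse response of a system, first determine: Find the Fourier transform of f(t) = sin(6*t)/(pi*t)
sin(W*t)/(pi*t) = (W/pi)*sinc(W*t/pi) is the impulse response of the ideal low-pass filter with cutoff W (here W = 6).
Its Fourier transform is a rectangular function:
F(omega) = 1 for |omega| < 6, 0 otherwise

Answer: rect(omega/12) [i.e., 1 for |omega| < 6, 0 otherwise]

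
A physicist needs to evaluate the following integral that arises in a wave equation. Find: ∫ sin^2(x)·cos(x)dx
Let u = sin(x), du = cos(x) dx
∫ u^2 du = u^3/3 + C

Answer: sin^3(x)/3 + C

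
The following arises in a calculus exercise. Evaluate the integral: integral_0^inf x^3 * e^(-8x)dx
This is a Gamma integral. Substitute u = 8x (du = 8 dx):
integral_0^inf x^3*e^(-8x) dx = (1/8^4) integral_0^inf u^3*e^(-u) du
= Gamma(4)/8^4 = 3!/8^4 = 6/4096

Answer: 3/2048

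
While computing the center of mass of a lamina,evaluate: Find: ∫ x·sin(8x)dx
By parts: u = x, dv = sin(8x) dx
du = dx, v = -cos(8x)/8
= -x·cos(8x)/8+sin(8x)/8²+C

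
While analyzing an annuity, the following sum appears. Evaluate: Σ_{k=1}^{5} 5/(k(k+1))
Partial fractions: 5/(k(k+1)) = 5/k - 5/(k+1)
Telescoping sum: 5(1-1/6) = 5·5/6

Answer: 25/6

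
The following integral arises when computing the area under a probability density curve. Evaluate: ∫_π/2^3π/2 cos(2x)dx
Antiderivative: sin(2x)/2
Evaluate at bounds: [sin(2·3π/2)/2] - [sin(2·π/2)/2]
=((0) - (0))/2=0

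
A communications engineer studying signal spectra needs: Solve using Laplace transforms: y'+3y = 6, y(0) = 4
Take L of both sides: sY(s)-4+3Y(s)=6/s
Y(s)(s+3)=6/s+4
Y(s)=6/(s(s+3))+4/(s+3)
Partial fractions: 6/(s(s+3))=2/s - 2/(s+3)
So Y(s)=2/s+2/(s+3)
Inverse transform (L^(-1){1/s}=1, L^(-1){1/(s+3)}=e^(-3t)):

Answer: y(t)=2+2·e^(-3t)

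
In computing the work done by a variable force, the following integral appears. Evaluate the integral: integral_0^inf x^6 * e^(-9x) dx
This is a Gamma integral. Substitute u=9x (du=9 dx):
integral_0^inf x^6 * e^(-9x) dx=(1/9^7) integral_0^inf u^6 * e^(-u) du
=Gamma(7)/9^7=6!/9^7=720/4782969

Answer: 80/531441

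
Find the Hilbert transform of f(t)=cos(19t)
The Hilbert transform shifts each frequency component by -pi/2.
H{cos(wt)}=sin(wt)
With w=19: H{cos(19t)}=sin(19t)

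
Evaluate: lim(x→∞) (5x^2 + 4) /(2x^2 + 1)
Divide numerator and denominator by x^2:
lim (5 + 4/x^2)/(2 + 1/x^2)=5/2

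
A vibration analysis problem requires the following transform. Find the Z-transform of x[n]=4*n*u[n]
Z{n * u[n]}=z/(z-1)^2
By linearity: Z{4 * n * u[n]}=4z/(z-1)^2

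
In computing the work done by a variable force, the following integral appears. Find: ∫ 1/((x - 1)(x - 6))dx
Partial fractions: 1/((x-1)(x-6)) = A/(x-1) + B/(x-6)
A = -1/5, B = 1/5
∫ [-1/5· 1/(x-1) + 1/5· 1/(x-6)] dx
= (1/5)[ln|x-6| - ln|x-1|] + C

Answer: (1/5)·ln|(x-6)/(x-1)| + C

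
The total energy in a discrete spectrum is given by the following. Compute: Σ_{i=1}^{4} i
Using formula: Σ i^1=n(n + 1)/2=4·5/2=10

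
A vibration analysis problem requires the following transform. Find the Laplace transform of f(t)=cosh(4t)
L{cosh(at)} = s/(s²-a²)
L{cosh(4t)} = s/(s²-16)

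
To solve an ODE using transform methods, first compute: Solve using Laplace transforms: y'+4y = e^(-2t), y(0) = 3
Take L: sY - 3 + 4Y=1/(s + 2)
Y(s + 4)=1/(s + 2) + 3
Y=1/((s + 2)(s + 4)) + 3/(s + 4)
Partial fractions: 1/((s + 2)(s + 4))=(1/2)/(s + 2) - (1/2)/(s + 4)
So Y=(1/2)/(s + 2) + (5/2)/(s + 4)
Inverse Laplace transform (L^(-1){1/(s + 2)}=e^(-2t), L^(-1){1/(s + 4)}=e^(-4t)):

Answer: y(t)=(1/2)·e^(-2t) + (5/2)·e^(-4t)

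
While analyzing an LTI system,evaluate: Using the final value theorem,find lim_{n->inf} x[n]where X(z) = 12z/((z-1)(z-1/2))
Final value theorem: lim x[n]=lim_{z->1} (z-1) * X(z)
(z-1) * X(z)=12z/(z-1/2)
As z->1: 12/(1 - 1/2)=12/(1/2)=24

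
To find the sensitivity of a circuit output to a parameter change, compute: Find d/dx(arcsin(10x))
d/dx[arcsin(u)] = u'/√(1-u²), u = 10x, u' = 10

Answer: 10/√(1-100x²)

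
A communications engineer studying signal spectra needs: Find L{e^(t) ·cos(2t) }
First shifting: L{e^(at)f(t)}=F(s-a)
L{cos(2t)}=s/(s²+4)
Shift: (s-1)/((s-1)²+4)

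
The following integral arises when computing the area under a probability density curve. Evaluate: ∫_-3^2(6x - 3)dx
Step 1: Find antiderivative F(x)=3x^2 - 3x
Step 2: F(2) - F(-3)=6 - (36)=-30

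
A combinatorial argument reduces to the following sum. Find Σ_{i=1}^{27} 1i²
=1·n(n+1)(2n+1)/6=1·27·28·55/6=6930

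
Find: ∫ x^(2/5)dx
Power rule: ∫ x^(2/5) dx = x^(7/5)/(7/5) + C

Answer: (5/7)·x^(7/5) + C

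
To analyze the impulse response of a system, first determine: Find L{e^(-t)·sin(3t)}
First shifting: L{e^(at)f(t)} = F(s-a)
L{sin(3t)} = 3/(s² + 9)
Shift: 3/((s + 1)² + 9)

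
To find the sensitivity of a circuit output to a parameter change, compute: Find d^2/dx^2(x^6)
Apply power rule 2 times:
d^1: 6x^5
d^2: 30x^4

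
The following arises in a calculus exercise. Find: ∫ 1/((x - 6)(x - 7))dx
Partial fractions: 1/((x-6)(x-7))=A/(x-6) + B/(x-7)
A=-1, B=1
∫ [-1· 1/(x-6) + 1· 1/(x-7)] dx
=(1)[ln|x-7| - ln|x-6|] + C

Answer: ln|(x-7)/(x-6)| + C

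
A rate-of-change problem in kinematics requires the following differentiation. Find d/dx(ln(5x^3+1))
Chain rule: d/dx[ln(u)]=u'/u where u=5x^3 + 1
u'=15x^2

Answer: (15x^2)/(5x^3 + 1)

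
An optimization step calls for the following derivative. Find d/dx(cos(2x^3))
Chain rule: d/dx[cos(u)] = -sin(u)·u' where u = 2x^3
u' = 6x^2

Answer: -6x^2·sin(2x^3)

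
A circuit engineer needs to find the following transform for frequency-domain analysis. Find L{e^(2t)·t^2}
First shifting: L{e^(at)f(t)} = F(s-a)
L{t^2} = 2/s^3
Shift s → s-2: 2/(s-2)^3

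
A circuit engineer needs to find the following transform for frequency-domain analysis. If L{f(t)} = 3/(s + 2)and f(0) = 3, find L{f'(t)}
L{f'(t)} = s·F(s) - f(0) = 3s/(s+2)-3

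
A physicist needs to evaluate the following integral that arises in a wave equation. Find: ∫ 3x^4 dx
Using power rule: ∫ 3x^4 dx = 3/5 x^5+C = (3/5)x^5+C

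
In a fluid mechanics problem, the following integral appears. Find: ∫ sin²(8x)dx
Using identity sin²(u) = (1 - cos(2u))/2:
∫ (1 - cos(16x))/2 dx = x/2 - sin(16x)/32+C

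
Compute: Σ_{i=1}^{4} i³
Using formula: Σ i^3 = [n(n+1)/2]² = [4·5/2]² = 100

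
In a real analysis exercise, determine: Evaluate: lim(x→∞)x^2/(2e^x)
Apply L'Hôpital 2 times (∞/∞ each time):
Eventually get 2!/(2e^x) → 0

Answer: 0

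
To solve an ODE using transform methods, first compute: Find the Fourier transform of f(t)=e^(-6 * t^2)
The Fourier transform of a Gaussian e^(-a*t^2) is sqrt(pi/a)*e^(-omega^2/(4a)).
With a = 6: F(omega) = sqrt(pi/6)*e^(-omega^2/24)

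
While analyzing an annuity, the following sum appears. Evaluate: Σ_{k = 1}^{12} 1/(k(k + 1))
Partial fractions: 1/(k(k+1))=1/k - 1/(k+1)
Telescoping sum: 1(1-1/13)=1·12/13

Answer: 12/13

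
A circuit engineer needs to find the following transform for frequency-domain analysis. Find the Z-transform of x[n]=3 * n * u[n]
Z{n * u[n]}=z/(z-1)^2
By linearity: Z{3 * n * u[n]}=3z/(z-1)^2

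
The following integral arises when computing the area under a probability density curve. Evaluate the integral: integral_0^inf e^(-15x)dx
integral_0^inf e^(-15x) dx=[-1/15 * e^(-15x)]_0^inf
=0 - (-1/15)=1/15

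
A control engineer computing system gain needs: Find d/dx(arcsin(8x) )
d/dx[arcsin(u)] = u'/√(1-u²), u = 8x, u' = 8

Answer: 8/√(1 - 64x²)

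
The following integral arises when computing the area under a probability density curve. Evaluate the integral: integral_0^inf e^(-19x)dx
integral_0^inf e^(-19x) dx=[-1/19 * e^(-19x)]_0^inf
=0 - (-1/19)=1/19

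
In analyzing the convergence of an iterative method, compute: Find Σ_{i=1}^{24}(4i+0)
=4·Σ i + 0·24=4·300 + 0=1200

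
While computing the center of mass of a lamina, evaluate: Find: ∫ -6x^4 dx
Using power rule: ∫ -6x^4 dx = -6/5 x^5 + C = (-6/5)x^5 + C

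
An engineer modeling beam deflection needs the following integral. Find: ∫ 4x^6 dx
Using power rule: ∫ 4x^6 dx = 4/7 x^7 + C = (4/7)x^7 + C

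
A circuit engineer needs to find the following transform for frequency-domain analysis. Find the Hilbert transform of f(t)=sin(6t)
The Hilbert transform shifts each frequency component by -pi/2.
H{sin(wt)} = -cos(wt)
With w = 6: H{sin(6t)} = -cos(6t)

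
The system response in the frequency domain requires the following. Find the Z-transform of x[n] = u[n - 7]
Using the time-shift property: Z{u[n-7]} = z^(-7)*z/(z-1)
= z^(-6)/(z-1)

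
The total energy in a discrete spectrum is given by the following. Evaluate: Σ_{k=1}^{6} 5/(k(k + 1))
Partial fractions: 5/(k(k + 1)) = 5/k - 5/(k + 1)
Telescoping sum: 5(1 - 1/7) = 5·6/7

Answer: 30/7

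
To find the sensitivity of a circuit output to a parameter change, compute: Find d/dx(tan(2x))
Chain rule: d/dx[tan(u)] = sec²(u)·u' where u = 2x
u' = 2

Answer: 2·sec²(2x)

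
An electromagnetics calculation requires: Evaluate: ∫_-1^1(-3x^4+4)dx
Step 1: Find antiderivative F(x) = (-3/5)x^5+4x
Step 2: F(1) - F(-1) = 17/5 - (-17/5) = 34/5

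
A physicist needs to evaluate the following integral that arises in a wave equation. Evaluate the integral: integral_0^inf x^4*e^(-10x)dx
This is a Gamma integral. Substitute u=10x (du=10 dx):
integral_0^inf x^4 * e^(-10x) dx=(1/10^5) integral_0^inf u^4 * e^(-u) du
=Gamma(5)/10^5=4!/10^5=24/100000

Answer: 3/12500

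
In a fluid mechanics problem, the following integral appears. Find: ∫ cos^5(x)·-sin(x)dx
Let u=cos(x), du=-sin(x) dx
∫ u^5 du=u^6/6+C

Answer: cos^6(x)/6+C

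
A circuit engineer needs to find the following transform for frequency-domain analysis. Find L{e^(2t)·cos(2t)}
First shifting: L{e^(at)f(t)} = F(s-a)
L{cos(2t)} = s/(s²+4)
Shift: (s-2)/((s-2)²+4)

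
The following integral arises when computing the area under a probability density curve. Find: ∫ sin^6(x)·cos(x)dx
Let u = sin(x), du = cos(x) dx
∫ u^6 du = u^7/7 + C

Answer: sin^7(x)/7 + C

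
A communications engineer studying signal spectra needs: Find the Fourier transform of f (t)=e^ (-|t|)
Using the standard pair: F{e^(-a|t|)} = 2a/(a^2 + omega^2)
With a = 1: F(omega) = 2/(1 + omega^2)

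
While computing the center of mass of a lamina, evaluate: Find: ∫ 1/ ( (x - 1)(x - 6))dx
Partial fractions: 1/((x-1)(x-6)) = A/(x-1) + B/(x-6)
A = -1/5, B = 1/5
∫ [-1/5· 1/(x-1) + 1/5· 1/(x-6)] dx
= (1/5)[ln|x-6| - ln|x-1|] + C

Answer: (1/5)·ln|(x-6)/(x-1)| + C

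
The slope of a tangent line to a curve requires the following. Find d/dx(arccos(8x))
d/dx[arccos(u)]=-u'/√(1-u²), u=8x, u'=8

Answer: -8/√(1-64x²)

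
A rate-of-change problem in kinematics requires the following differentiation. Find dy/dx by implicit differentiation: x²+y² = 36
Differentiate both sides: 2x+2y·(dy/dx)=0
Solve: dy/dx=-2x/(2y)=-x/y

Answer: dy/dx=-x/y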